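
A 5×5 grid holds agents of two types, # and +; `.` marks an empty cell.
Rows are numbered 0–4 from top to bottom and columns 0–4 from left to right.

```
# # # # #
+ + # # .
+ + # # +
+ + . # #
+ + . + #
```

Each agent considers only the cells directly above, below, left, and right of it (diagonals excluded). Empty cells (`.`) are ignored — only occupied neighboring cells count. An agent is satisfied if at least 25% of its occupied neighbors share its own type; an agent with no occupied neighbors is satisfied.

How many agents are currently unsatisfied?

2

Row 0: (0,0)# 1/2 ok · (0,1)# 2/3 ok · (0,2)# 3/3 ok · (0,3)# 3/3 ok · (0,4)# 1/1 ok
Row 1: (1,0)+ 2/3 ok · (1,1)+ 2/4 ok · (1,2)# 3/4 ok · (1,3)# 3/3 ok
Row 2: (2,0)+ 3/3 ok · (2,1)+ 3/4 ok · (2,2)# 2/3 ok · (2,3)# 3/4 ok · (2,4)+ 0/2 unhappy
Row 3: (3,0)+ 3/3 ok · (3,1)+ 3/3 ok · (3,3)# 2/3 ok · (3,4)# 2/3 ok
Row 4: (4,0)+ 2/2 ok · (4,1)+ 2/2 ok · (4,3)+ 0/2 unhappy · (4,4)# 1/2 ok
Unsatisfied: (2,4), (4,3) — 2 in total.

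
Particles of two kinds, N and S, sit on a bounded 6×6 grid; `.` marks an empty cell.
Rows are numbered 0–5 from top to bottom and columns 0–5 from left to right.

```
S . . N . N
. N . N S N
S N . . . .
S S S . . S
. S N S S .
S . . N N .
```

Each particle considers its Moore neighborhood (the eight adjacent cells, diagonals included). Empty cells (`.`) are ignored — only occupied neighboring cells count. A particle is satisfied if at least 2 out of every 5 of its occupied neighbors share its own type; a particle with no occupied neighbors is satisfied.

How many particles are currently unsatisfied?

6

Row 0: (0,0)S 0/1 ✗ · (0,3)N 1/2 ✓ · (0,5)N 1/2 ✓
Row 1: (1,1)N 1/3 ✗ · (1,3)N 1/2 ✓ · (1,4)S 0/4 ✗ · (1,5)N 1/2 ✓
Row 2: (2,0)S 2/4 ✓ · (2,1)N 1/5 ✗
Row 3: (3,0)S 3/4 ✓ · (3,1)S 4/6 ✓ · (3,2)S 3/5 ✓ · (3,5)S 1/1 ✓
Row 4: (4,1)S 4/5 ✓ · (4,2)N 1/5 ✗ · (4,3)S 2/5 ✓ · (4,4)S 2/4 ✓
Row 5: (5,0)S 1/1 ✓ · (5,3)N 2/4 ✓ · (5,4)N 1/3 ✗
Unsatisfied: (0,0), (1,1), (1,4), (2,1), (4,2), (5,4) — 6 in total.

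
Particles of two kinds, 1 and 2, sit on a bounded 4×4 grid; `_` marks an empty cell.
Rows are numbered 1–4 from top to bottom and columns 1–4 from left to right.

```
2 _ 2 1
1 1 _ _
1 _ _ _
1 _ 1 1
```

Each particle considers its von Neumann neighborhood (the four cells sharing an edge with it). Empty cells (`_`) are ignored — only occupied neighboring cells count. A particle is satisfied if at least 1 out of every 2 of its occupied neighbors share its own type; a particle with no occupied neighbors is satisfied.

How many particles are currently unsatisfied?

Row 1: (1,1)2 0/1 ✗ · (1,3)2 0/1 ✗ · (1,4)1 0/1 ✗
Row 2: (2,1)1 2/3 ✓ · (2,2)1 1/1 ✓
Row 3: (3,1)1 2/2 ✓
Row 4: (4,1)1 1/1 ✓ · (4,3)1 1/1 ✓ · (4,4)1 1/1 ✓
Unsatisfied: (1,1), (1,3), (1,4) — 3 in total.

3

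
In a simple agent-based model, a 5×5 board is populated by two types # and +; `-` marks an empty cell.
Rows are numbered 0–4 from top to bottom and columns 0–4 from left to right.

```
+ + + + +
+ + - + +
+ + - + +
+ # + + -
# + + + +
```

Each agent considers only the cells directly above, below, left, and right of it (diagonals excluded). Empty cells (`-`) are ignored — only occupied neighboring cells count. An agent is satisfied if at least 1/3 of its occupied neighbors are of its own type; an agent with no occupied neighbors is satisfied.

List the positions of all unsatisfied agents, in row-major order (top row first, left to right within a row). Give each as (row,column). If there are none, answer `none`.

(0,0)+ 2/2 ok
(0,1)+ 3/3 ok
(0,2)+ 2/2 ok
(0,3)+ 3/3 ok
(0,4)+ 2/2 ok
(1,0)+ 3/3 ok
(1,1)+ 3/3 ok
(1,3)+ 3/3 ok
(1,4)+ 3/3 ok
(2,0)+ 3/3 ok
(2,1)+ 2/3 ok
(2,3)+ 3/3 ok
(2,4)+ 2/2 ok
(3,0)+ 1/3 ok
(3,1)# 0/4 unhappy
(3,2)+ 2/3 ok
(3,3)+ 3/3 ok
(4,0)# 0/2 unhappy
(4,1)+ 1/3 ok
(4,2)+ 3/3 ok
(4,3)+ 3/3 ok
(4,4)+ 1/1 ok

(3,1), (4,0)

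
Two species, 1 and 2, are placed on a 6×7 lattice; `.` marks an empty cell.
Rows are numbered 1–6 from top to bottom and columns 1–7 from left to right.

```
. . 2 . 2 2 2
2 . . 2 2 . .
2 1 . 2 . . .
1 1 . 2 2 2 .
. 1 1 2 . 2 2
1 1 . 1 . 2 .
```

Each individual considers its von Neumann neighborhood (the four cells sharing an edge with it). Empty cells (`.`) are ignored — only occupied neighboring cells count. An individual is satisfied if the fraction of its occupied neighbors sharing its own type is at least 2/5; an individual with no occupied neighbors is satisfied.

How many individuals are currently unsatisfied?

3

(1,3)2 0/0 ok
(1,5)2 2/2 ok
(1,6)2 2/2 ok
(1,7)2 1/1 ok
(2,1)2 1/1 ok
(2,4)2 2/2 ok
(2,5)2 2/2 ok
(3,1)2 1/3 unhappy
(3,2)1 1/2 ok
(3,4)2 2/2 ok
(4,1)1 1/2 ok
(4,2)1 3/3 ok
(4,4)2 3/3 ok
(4,5)2 2/2 ok
(4,6)2 2/2 ok
(5,2)1 3/3 ok
(5,3)1 1/2 ok
(5,4)2 1/3 unhappy
(5,6)2 3/3 ok
(5,7)2 1/1 ok
(6,1)1 1/1 ok
(6,2)1 2/2 ok
(6,4)1 0/1 unhappy
(6,6)2 1/1 ok
Unsatisfied: (3,1), (5,4), (6,4) — 3 in total.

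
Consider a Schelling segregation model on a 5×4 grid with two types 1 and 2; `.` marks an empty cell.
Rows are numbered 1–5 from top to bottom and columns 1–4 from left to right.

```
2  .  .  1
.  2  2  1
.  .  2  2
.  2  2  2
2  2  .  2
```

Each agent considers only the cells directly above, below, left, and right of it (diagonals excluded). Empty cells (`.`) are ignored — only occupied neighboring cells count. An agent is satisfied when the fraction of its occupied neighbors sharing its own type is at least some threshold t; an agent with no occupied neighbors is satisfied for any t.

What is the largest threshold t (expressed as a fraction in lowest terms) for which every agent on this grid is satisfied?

1/3

Row 1: (1,1)2 — no occupied neighbors · (1,4)1 1/1
Row 2: (2,2)2 1/1 · (2,3)2 2/3 · (2,4)1 1/3
Row 3: (3,3)2 3/3 · (3,4)2 2/3
Row 4: (4,2)2 2/2 · (4,3)2 3/3 · (4,4)2 3/3
Row 5: (5,1)2 1/1 · (5,2)2 2/2 · (5,4)2 1/1
The smallest same-type fraction is 1/3 at (2,4), which reduces to 1/3. Any threshold above that leaves this agent unsatisfied.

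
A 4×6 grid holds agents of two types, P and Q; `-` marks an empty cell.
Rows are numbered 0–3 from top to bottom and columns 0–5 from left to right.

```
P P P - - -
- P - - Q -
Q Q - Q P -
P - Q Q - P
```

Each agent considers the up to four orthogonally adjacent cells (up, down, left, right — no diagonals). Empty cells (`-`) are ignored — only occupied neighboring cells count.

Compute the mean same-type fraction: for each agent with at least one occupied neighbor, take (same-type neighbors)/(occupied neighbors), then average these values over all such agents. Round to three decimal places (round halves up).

(0,0)P 1/1
(0,1)P 3/3
(0,2)P 1/1
(1,1)P 1/2
(1,4)Q 0/1
(2,0)Q 1/2
(2,1)Q 1/2
(2,3)Q 1/2
(2,4)P 0/2
(3,0)P 0/1
(3,2)Q 1/1
(3,3)Q 2/2
(3,5)P — no occupied neighbors
Sum over 12 agents: 1/1 + 3/3 + 1/1 + 1/2 + 0/1 + 1/2 + 1/2 + 1/2 + 0/2 + 0/1 + 1/1 + 2/2 = 7; mean = 7 ÷ 12 = 7/12 = 0.583333… → 0.583.

0.583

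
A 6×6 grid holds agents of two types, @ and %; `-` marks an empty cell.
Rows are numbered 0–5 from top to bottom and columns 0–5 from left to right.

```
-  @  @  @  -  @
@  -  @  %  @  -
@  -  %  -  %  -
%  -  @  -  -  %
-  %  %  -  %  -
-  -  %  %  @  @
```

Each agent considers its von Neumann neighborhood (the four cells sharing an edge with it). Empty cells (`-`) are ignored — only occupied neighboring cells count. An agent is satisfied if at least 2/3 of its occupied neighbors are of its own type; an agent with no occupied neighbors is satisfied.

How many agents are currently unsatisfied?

12

Row 0: (0,1)@ 1/1 ✓ · (0,2)@ 3/3 ✓ · (0,3)@ 1/2 ✗ · (0,5)@ 0/0 ✓
Row 1: (1,0)@ 1/1 ✓ · (1,2)@ 1/3 ✗ · (1,3)% 0/3 ✗ · (1,4)@ 0/2 ✗
Row 2: (2,0)@ 1/2 ✗ · (2,2)% 0/2 ✗ · (2,4)% 0/1 ✗
Row 3: (3,0)% 0/1 ✗ · (3,2)@ 0/2 ✗ · (3,5)% 0/0 ✓
Row 4: (4,1)% 1/1 ✓ · (4,2)% 2/3 ✓ · (4,4)% 0/1 ✗
Row 5: (5,2)% 2/2 ✓ · (5,3)% 1/2 ✗ · (5,4)@ 1/3 ✗ · (5,5)@ 1/1 ✓
Unsatisfied: (0,3), (1,2), (1,3), (1,4), (2,0), (2,2), (2,4), (3,0), (3,2), (4,4), (5,3), (5,4) — 12 in total.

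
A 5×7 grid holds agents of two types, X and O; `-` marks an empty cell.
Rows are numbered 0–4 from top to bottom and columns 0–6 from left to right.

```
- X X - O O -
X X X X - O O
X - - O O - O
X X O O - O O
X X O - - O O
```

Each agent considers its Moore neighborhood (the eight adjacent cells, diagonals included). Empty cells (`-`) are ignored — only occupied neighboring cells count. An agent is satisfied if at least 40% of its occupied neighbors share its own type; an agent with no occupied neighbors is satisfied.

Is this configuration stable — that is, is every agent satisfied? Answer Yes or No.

Row 0: (0,1)X 4/4 satisfied · (0,2)X 4/4 satisfied · (0,4)O 2/3 satisfied · (0,5)O 3/3 satisfied
Row 1: (1,0)X 3/3 satisfied · (1,1)X 5/5 satisfied · (1,2)X 4/5 satisfied · (1,3)X 2/5 satisfied · (1,5)O 5/5 satisfied · (1,6)O 3/3 satisfied
Row 2: (2,0)X 4/4 satisfied · (2,3)O 3/5 satisfied · (2,4)O 4/5 satisfied · (2,6)O 4/4 satisfied
Row 3: (3,0)X 4/4 satisfied · (3,1)X 4/6 satisfied · (3,2)O 3/5 satisfied · (3,3)O 4/4 satisfied · (3,5)O 5/5 satisfied · (3,6)O 4/4 satisfied
Row 4: (4,0)X 3/3 satisfied · (4,1)X 3/5 satisfied · (4,2)O 2/4 satisfied · (4,5)O 3/3 satisfied · (4,6)O 3/3 satisfied
All meet the threshold, so the configuration is stable.

Yes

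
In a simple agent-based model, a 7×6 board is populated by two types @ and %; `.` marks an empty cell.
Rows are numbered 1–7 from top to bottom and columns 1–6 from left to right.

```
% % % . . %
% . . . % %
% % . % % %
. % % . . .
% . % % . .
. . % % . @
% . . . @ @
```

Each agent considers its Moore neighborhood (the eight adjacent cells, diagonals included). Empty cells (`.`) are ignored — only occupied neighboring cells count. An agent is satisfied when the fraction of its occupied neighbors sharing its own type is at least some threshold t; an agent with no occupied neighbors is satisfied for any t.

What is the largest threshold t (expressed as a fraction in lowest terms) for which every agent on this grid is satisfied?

Row 1: (1,1)% 2/2 · (1,2)% 3/3 · (1,3)% 1/1 · (1,6)% 2/2
Row 2: (2,1)% 4/4 · (2,5)% 5/5 · (2,6)% 4/4
Row 3: (3,1)% 3/3 · (3,2)% 4/4 · (3,4)% 3/3 · (3,5)% 4/4 · (3,6)% 3/3
Row 4: (4,2)% 5/5 · (4,3)% 5/5
Row 5: (5,1)% 1/1 · (5,3)% 5/5 · (5,4)% 4/4
Row 6: (6,3)% 3/3 · (6,4)% 3/4 · (6,6)@ 2/2
Row 7: (7,1)% — no occupied neighbors · (7,5)@ 2/3 · (7,6)@ 2/2
The smallest same-type fraction is 2/3 at (7,5), which reduces to 2/3. Any threshold above that leaves this agent unsatisfied.

2/3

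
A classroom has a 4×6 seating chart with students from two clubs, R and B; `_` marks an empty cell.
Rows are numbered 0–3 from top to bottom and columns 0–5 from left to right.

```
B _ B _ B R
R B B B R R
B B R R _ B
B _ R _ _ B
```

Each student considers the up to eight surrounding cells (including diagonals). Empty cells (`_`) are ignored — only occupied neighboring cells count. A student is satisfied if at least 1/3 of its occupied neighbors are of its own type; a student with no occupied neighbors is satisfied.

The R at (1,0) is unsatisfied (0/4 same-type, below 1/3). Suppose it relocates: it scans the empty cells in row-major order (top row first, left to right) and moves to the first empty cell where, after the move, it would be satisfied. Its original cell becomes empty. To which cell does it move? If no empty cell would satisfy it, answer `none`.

Vacating (1,0). Empty cells in order:
  (0,1): 0/4 same-type → still unsatisfied.
  (0,3): 1/5 same-type → still unsatisfied.
  (2,4): 3/6 same-type → satisfied — stop here.

(2,4)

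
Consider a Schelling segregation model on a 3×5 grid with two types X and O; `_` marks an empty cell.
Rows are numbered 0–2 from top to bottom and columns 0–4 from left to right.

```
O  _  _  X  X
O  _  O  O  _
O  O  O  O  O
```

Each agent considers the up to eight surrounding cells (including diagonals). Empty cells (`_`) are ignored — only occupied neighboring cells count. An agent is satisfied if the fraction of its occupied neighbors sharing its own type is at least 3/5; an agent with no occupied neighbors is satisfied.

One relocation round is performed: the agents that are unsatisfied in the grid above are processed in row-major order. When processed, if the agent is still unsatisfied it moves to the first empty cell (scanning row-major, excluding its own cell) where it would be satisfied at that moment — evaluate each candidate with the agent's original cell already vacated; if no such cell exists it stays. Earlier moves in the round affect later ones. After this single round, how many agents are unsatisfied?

2

Initially unsatisfied (in order): (0,3), (0,4).
  (0,3): no empty cell satisfies it; stays.
  (0,4): no empty cell satisfies it; stays.
Resulting grid:
O _ _ X X
O _ O O _
O O O O O
Unsatisfied now: (0,3), (0,4).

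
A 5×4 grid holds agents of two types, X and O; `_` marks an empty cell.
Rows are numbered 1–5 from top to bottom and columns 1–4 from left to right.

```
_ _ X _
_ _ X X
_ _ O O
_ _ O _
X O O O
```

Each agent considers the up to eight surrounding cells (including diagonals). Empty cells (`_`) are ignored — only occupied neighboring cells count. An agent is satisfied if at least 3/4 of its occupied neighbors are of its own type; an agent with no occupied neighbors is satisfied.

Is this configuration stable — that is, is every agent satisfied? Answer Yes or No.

No

(1,3)X 2/2 ✓
(2,3)X 2/4 ✗
(2,4)X 2/4 ✗
(3,3)O 2/4 ✗
(3,4)O 2/4 ✗
(4,3)O 5/5 ✓
(5,1)X 0/1 ✗
(5,2)O 2/3 ✗
(5,3)O 3/3 ✓
(5,4)O 2/2 ✓
For instance (2,3) has only 2/4 same-type neighbors, below 3/4.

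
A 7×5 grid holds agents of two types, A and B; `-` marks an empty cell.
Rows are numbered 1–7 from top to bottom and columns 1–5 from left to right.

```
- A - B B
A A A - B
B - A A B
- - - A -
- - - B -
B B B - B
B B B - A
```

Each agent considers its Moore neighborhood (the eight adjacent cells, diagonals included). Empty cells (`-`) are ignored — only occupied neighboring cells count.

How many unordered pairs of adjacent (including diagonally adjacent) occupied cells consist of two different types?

8

Scan each occupied cell's neighbors to the right and below (and the two forward diagonals) so each pair is counted once.
Row 1: A(1,2)–A(2,2)= A(1,2)–A(2,3)= A(1,2)–A(2,1)= B(1,4)–B(1,5)= B(1,4)–B(2,5)= B(1,4)–A(2,3)≠ B(1,5)–B(2,5)=  → 1/7 unlike.
Row 2: A(2,1)–A(2,2)= A(2,1)–B(3,1)≠ A(2,2)–A(2,3)= A(2,2)–A(3,3)= A(2,2)–B(3,1)≠ A(2,3)–A(3,3)= A(2,3)–A(3,4)= B(2,5)–B(3,5)= B(2,5)–A(3,4)≠  → 3/9 unlike.
Row 3: A(3,3)–A(3,4)= A(3,3)–A(4,4)= A(3,4)–B(3,5)≠ A(3,4)–A(4,4)= B(3,5)–A(4,4)≠  → 2/5 unlike.
Row 4: A(4,4)–B(5,4)≠  → 1/1 unlike.
Row 5: B(5,4)–B(6,5)= B(5,4)–B(6,3)=  → 0/2 unlike.
Row 6: B(6,1)–B(6,2)= B(6,1)–B(7,1)= B(6,1)–B(7,2)= B(6,2)–B(6,3)= B(6,2)–B(7,2)= B(6,2)–B(7,3)= B(6,2)–B(7,1)= B(6,3)–B(7,3)= B(6,3)–B(7,2)= B(6,5)–A(7,5)≠  → 1/10 unlike.
Row 7: B(7,1)–B(7,2)= B(7,2)–B(7,3)=  → 0/2 unlike.
Total adjacent occupied pairs: 36; unlike-type pairs: 8.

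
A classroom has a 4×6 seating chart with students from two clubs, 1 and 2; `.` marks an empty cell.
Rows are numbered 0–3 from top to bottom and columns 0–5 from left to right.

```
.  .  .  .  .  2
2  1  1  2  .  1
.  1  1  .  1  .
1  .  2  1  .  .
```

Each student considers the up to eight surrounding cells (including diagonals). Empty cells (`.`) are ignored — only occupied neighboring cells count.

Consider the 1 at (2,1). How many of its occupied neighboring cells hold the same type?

4

Occupied neighbors of (2,1): (1,0)=2, (1,1)=1, (1,2)=1, (2,2)=1, (3,0)=1, (3,2)=2.
Same type (1): 4 of 6.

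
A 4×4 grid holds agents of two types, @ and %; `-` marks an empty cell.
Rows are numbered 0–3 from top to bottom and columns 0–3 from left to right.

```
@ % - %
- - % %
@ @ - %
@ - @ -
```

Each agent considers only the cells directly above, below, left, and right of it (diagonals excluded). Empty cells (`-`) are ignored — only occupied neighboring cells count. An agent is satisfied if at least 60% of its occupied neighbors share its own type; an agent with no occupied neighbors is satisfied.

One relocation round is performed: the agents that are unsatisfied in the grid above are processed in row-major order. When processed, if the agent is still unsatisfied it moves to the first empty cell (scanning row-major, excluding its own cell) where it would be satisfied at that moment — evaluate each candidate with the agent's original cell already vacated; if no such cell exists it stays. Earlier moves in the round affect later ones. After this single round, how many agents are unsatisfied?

0

Initially unsatisfied (in order): (0,0), (0,1).
  (0,0) → (1,0).
  (0,1): now satisfied by earlier moves; stays.
Resulting grid:
- % - %
@ - % %
@ @ - %
@ - @ -
All satisfied now.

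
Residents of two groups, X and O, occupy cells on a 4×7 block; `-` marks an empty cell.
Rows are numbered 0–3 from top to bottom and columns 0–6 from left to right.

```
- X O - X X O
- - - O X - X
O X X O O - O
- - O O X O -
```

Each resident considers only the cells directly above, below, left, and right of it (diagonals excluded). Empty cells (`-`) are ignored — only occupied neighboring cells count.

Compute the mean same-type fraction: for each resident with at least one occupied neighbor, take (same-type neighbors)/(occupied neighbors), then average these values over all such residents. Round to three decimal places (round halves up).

0.301

Row 0: (0,1)X 0/1 · (0,2)O 0/1 · (0,4)X 2/2 · (0,5)X 1/2 · (0,6)O 0/2
Row 1: (1,3)O 1/2 · (1,4)X 1/3 · (1,6)X 0/2
Row 2: (2,0)O 0/1 · (2,1)X 1/2 · (2,2)X 1/3 · (2,3)O 3/4 · (2,4)O 1/3 · (2,6)O 0/1
Row 3: (3,2)O 1/2 · (3,3)O 2/3 · (3,4)X 0/3 · (3,5)O 0/1
Sum over 18 residents: 0/1 + 0/1 + 2/2 + 1/2 + 0/2 + 1/2 + 1/3 + 0/2 + 0/1 + 1/2 + 1/3 + 3/4 + 1/3 + 0/1 + 1/2 + 2/3 + 0/3 + 0/1 = 65/12; mean = 65/12 ÷ 18 = 65/216 = 0.300925… → 0.301.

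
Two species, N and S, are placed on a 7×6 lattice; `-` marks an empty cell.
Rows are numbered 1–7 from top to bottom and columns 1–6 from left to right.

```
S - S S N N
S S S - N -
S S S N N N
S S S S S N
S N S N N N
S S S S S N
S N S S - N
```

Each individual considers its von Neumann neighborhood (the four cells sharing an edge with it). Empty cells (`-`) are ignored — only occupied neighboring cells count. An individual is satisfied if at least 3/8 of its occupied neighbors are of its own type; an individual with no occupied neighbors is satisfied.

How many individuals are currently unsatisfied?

Row 1: (1,1)S 1/1 ok · (1,3)S 2/2 ok · (1,4)S 1/2 ok · (1,5)N 2/3 ok · (1,6)N 1/1 ok
Row 2: (2,1)S 3/3 ok · (2,2)S 3/3 ok · (2,3)S 3/3 ok · (2,5)N 2/2 ok
Row 3: (3,1)S 3/3 ok · (3,2)S 4/4 ok · (3,3)S 3/4 ok · (3,4)N 1/3 unhappy · (3,5)N 3/4 ok · (3,6)N 2/2 ok
Row 4: (4,1)S 3/3 ok · (4,2)S 3/4 ok · (4,3)S 4/4 ok · (4,4)S 2/4 ok · (4,5)S 1/4 unhappy · (4,6)N 2/3 ok
Row 5: (5,1)S 2/3 ok · (5,2)N 0/4 unhappy · (5,3)S 2/4 ok · (5,4)N 1/4 unhappy · (5,5)N 2/4 ok · (5,6)N 3/3 ok
Row 6: (6,1)S 3/3 ok · (6,2)S 2/4 ok · (6,3)S 4/4 ok · (6,4)S 3/4 ok · (6,5)S 1/3 unhappy · (6,6)N 2/3 ok
Row 7: (7,1)S 1/2 ok · (7,2)N 0/3 unhappy · (7,3)S 2/3 ok · (7,4)S 2/2 ok · (7,6)N 1/1 ok
Unsatisfied: (3,4), (4,5), (5,2), (5,4), (6,5), (7,2) — 6 in total.

6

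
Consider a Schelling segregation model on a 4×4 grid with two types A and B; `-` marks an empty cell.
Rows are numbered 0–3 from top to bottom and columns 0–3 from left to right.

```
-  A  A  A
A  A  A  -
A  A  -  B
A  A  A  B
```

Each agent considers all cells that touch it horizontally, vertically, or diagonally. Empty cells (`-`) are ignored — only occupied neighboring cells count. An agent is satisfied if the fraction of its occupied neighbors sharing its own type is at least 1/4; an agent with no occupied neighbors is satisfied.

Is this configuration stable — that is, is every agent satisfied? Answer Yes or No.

Yes

(0,1)A 4/4 ok
(0,2)A 4/4 ok
(0,3)A 2/2 ok
(1,0)A 4/4 ok
(1,1)A 6/6 ok
(1,2)A 5/6 ok
(2,0)A 5/5 ok
(2,1)A 7/7 ok
(2,3)B 1/3 ok
(3,0)A 3/3 ok
(3,1)A 4/4 ok
(3,2)A 2/4 ok
(3,3)B 1/2 ok
All meet the threshold, so the configuration is stable.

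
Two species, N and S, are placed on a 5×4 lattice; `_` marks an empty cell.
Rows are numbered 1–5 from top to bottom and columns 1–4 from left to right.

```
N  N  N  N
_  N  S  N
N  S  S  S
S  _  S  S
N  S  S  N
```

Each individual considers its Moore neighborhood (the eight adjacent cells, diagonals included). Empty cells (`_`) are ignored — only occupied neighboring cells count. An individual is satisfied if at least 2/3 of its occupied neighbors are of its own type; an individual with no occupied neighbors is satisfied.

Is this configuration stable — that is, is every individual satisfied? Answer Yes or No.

Row 1: (1,1)N 2/2 ✓ · (1,2)N 3/4 ✓ · (1,3)N 4/5 ✓ · (1,4)N 2/3 ✓
Row 2: (2,2)N 4/7 ✗ · (2,3)S 3/8 ✗ · (2,4)N 2/5 ✗
Row 3: (3,1)N 1/3 ✗ · (3,2)S 4/6 ✓ · (3,3)S 5/7 ✓ · (3,4)S 4/5 ✓
Row 4: (4,1)S 2/4 ✗ · (4,3)S 6/7 ✓ · (4,4)S 4/5 ✓
Row 5: (5,1)N 0/2 ✗ · (5,2)S 3/4 ✓ · (5,3)S 3/4 ✓ · (5,4)N 0/3 ✗
For instance (2,2) has only 4/7 same-type neighbors, below 2/3.

No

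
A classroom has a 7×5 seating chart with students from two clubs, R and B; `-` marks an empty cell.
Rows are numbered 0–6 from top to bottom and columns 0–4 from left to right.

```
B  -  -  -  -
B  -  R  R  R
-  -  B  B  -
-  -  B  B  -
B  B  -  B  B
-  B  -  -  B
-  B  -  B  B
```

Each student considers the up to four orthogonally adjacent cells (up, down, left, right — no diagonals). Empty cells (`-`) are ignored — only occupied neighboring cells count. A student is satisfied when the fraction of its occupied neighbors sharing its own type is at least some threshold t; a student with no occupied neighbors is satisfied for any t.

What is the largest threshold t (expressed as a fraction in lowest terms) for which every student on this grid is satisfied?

(0,0)B 1/1
(1,0)B 1/1
(1,2)R 1/2
(1,3)R 2/3
(1,4)R 1/1
(2,2)B 2/3
(2,3)B 2/3
(3,2)B 2/2
(3,3)B 3/3
(4,0)B 1/1
(4,1)B 2/2
(4,3)B 2/2
(4,4)B 2/2
(5,1)B 2/2
(5,4)B 2/2
(6,1)B 1/1
(6,3)B 1/1
(6,4)B 2/2
The smallest same-type fraction is 1/2 at (1,2), which reduces to 1/2. Any threshold above that leaves this student unsatisfied.

1/2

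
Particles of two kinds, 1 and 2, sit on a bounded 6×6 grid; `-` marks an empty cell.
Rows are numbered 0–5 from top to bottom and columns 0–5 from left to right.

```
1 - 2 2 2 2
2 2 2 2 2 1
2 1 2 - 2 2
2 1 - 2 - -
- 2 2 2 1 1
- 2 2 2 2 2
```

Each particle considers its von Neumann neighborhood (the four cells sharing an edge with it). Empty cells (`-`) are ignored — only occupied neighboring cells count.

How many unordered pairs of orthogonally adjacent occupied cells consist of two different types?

Scan each occupied cell's neighbors to the right and below so each pair is counted once.
Row 0: 1(0,0)–2(1,0)≠ 2(0,2)–2(0,3)= 2(0,2)–2(1,2)= 2(0,3)–2(0,4)= 2(0,3)–2(1,3)= 2(0,4)–2(0,5)= 2(0,4)–2(1,4)= 2(0,5)–1(1,5)≠  → 2/8 unlike.
Row 1: 2(1,0)–2(1,1)= 2(1,0)–2(2,0)= 2(1,1)–2(1,2)= 2(1,1)–1(2,1)≠ 2(1,2)–2(1,3)= 2(1,2)–2(2,2)= 2(1,3)–2(1,4)= 2(1,4)–1(1,5)≠ 2(1,4)–2(2,4)= 1(1,5)–2(2,5)≠  → 3/10 unlike.
Row 2: 2(2,0)–1(2,1)≠ 2(2,0)–2(3,0)= 1(2,1)–2(2,2)≠ 1(2,1)–1(3,1)= 2(2,4)–2(2,5)=  → 2/5 unlike.
Row 3: 2(3,0)–1(3,1)≠ 1(3,1)–2(4,1)≠ 2(3,3)–2(4,3)=  → 2/3 unlike.
Row 4: 2(4,1)–2(4,2)= 2(4,1)–2(5,1)= 2(4,2)–2(4,3)= 2(4,2)–2(5,2)= 2(4,3)–1(4,4)≠ 2(4,3)–2(5,3)= 1(4,4)–1(4,5)= 1(4,4)–2(5,4)≠ 1(4,5)–2(5,5)≠  → 3/9 unlike.
Row 5: 2(5,1)–2(5,2)= 2(5,2)–2(5,3)= 2(5,3)–2(5,4)= 2(5,4)–2(5,5)=  → 0/4 unlike.
Total adjacent occupied pairs: 39; unlike-type pairs: 12.

12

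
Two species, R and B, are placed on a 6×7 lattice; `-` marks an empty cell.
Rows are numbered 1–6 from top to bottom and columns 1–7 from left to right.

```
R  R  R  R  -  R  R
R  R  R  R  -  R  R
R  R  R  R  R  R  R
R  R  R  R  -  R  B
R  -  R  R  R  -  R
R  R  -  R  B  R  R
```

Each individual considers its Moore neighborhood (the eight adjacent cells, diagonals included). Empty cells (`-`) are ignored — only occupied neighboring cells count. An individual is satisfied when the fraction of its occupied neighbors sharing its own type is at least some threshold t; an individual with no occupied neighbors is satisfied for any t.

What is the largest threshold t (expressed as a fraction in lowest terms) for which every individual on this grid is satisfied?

0/1

(1,1)R 3/3
(1,2)R 5/5
(1,3)R 5/5
(1,4)R 3/3
(1,6)R 3/3
(1,7)R 3/3
(2,1)R 5/5
(2,2)R 8/8
(2,3)R 8/8
(2,4)R 6/6
(2,6)R 6/6
(2,7)R 5/5
(3,1)R 5/5
(3,2)R 8/8
(3,3)R 8/8
(3,4)R 6/6
(3,5)R 6/6
(3,6)R 5/6
(3,7)R 4/5
(4,1)R 4/4
(4,2)R 7/7
(4,3)R 7/7
(4,4)R 7/7
(4,6)R 5/6
(4,7)B 0/4
(5,1)R 4/4
(5,3)R 6/6
(5,4)R 5/6
(5,5)R 5/6
(5,7)R 3/4
(6,1)R 2/2
(6,2)R 3/3
(6,4)R 3/4
(6,5)B 0/4
(6,6)R 3/4
(6,7)R 2/2
The smallest same-type fraction is 0/4 at (4,7), which reduces to 0/1. Any threshold above that leaves this individual unsatisfied.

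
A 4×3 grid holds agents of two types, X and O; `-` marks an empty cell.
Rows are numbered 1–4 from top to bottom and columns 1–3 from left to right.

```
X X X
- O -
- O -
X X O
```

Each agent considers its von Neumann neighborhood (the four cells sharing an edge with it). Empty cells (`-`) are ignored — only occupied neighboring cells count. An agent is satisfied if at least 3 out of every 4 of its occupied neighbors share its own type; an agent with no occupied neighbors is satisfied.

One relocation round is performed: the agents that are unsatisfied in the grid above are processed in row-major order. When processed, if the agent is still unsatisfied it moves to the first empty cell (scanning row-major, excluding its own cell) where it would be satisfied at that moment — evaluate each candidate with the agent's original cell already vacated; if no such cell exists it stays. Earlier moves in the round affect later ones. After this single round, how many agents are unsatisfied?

Initially unsatisfied (in order): (1,2), (2,2), (3,2), (4,2), (4,3).
  (1,2): no empty cell satisfies it; stays.
  (2,2) → (3,3).
  (3,2): no empty cell satisfies it; stays.
  (4,2) → (2,1).
  (4,3): now satisfied by earlier moves; stays.
Resulting grid:
X X X
X - -
- O O
X - O
All satisfied now.

0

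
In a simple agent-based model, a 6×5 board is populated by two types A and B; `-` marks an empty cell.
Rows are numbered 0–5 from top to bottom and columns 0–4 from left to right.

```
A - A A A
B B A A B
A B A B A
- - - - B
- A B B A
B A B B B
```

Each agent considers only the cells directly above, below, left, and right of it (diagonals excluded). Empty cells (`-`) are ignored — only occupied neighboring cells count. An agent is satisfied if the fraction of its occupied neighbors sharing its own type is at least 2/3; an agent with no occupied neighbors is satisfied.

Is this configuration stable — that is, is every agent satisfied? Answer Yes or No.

No

(0,0)A 0/1 unhappy
(0,2)A 2/2 ok
(0,3)A 3/3 ok
(0,4)A 1/2 unhappy
(1,0)B 1/3 unhappy
(1,1)B 2/3 ok
(1,2)A 3/4 ok
(1,3)A 2/4 unhappy
(1,4)B 0/3 unhappy
(2,0)A 0/2 unhappy
(2,1)B 1/3 unhappy
(2,2)A 1/3 unhappy
(2,3)B 0/3 unhappy
(2,4)A 0/3 unhappy
(3,4)B 0/2 unhappy
(4,1)A 1/2 unhappy
(4,2)B 2/3 ok
(4,3)B 2/3 ok
(4,4)A 0/3 unhappy
(5,0)B 0/1 unhappy
(5,1)A 1/3 unhappy
(5,2)B 2/3 ok
(5,3)B 3/3 ok
(5,4)B 1/2 unhappy
For instance (0,0) has only 0/1 same-type neighbors, below 2/3.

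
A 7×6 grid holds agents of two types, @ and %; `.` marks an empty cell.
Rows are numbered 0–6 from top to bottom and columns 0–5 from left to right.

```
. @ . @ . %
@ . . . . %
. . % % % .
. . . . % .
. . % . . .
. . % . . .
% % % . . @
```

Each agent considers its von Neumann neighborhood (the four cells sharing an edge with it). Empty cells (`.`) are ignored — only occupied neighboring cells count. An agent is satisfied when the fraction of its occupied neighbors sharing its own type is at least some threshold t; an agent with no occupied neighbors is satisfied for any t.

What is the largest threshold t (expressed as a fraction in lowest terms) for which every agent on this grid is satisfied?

1/1

Row 0: (0,1)@ — no occupied neighbors · (0,3)@ — no occupied neighbors · (0,5)% 1/1
Row 1: (1,0)@ — no occupied neighbors · (1,5)% 1/1
Row 2: (2,2)% 1/1 · (2,3)% 2/2 · (2,4)% 2/2
Row 3: (3,4)% 1/1
Row 4: (4,2)% 1/1
Row 5: (5,2)% 2/2
Row 6: (6,0)% 1/1 · (6,1)% 2/2 · (6,2)% 2/2 · (6,5)@ — no occupied neighbors
The smallest same-type fraction is 1/1 at (0,5), which reduces to 1/1. Any threshold above that leaves this agent unsatisfied.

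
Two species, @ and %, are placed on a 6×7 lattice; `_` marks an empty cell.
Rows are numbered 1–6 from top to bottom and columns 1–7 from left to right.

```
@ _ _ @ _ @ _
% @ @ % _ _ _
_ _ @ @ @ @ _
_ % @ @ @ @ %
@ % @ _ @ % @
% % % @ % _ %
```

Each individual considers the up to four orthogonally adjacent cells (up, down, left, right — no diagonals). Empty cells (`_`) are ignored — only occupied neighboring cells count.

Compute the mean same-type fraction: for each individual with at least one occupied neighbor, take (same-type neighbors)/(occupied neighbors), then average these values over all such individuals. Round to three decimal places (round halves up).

Row 1: (1,1)@ 0/1 · (1,4)@ 0/1 · (1,6)@ — no occupied neighbors
Row 2: (2,1)% 0/2 · (2,2)@ 1/2 · (2,3)@ 2/3 · (2,4)% 0/3
Row 3: (3,3)@ 3/3 · (3,4)@ 3/4 · (3,5)@ 3/3 · (3,6)@ 2/2
Row 4: (4,2)% 1/2 · (4,3)@ 3/4 · (4,4)@ 3/3 · (4,5)@ 4/4 · (4,6)@ 2/4 · (4,7)% 0/2
Row 5: (5,1)@ 0/2 · (5,2)% 2/4 · (5,3)@ 1/3 · (5,5)@ 1/3 · (5,6)% 0/3 · (5,7)@ 0/3
Row 6: (6,1)% 1/2 · (6,2)% 3/3 · (6,3)% 1/3 · (6,4)@ 0/2 · (6,5)% 0/2 · (6,7)% 0/1
Sum over 28 individuals: 0/1 + 0/1 + 0/2 + 1/2 + 2/3 + 0/3 + 3/3 + 3/4 + 3/3 + 2/2 + 1/2 + 3/4 + 3/3 + 4/4 + 2/4 + 0/2 + 0/2 + 2/4 + 1/3 + 1/3 + 0/3 + 0/3 + 1/2 + 3/3 + 1/3 + 0/2 + 0/2 + 0/1 = 35/3; mean = 35/3 ÷ 28 = 5/12 = 0.416666… → 0.417.

0.417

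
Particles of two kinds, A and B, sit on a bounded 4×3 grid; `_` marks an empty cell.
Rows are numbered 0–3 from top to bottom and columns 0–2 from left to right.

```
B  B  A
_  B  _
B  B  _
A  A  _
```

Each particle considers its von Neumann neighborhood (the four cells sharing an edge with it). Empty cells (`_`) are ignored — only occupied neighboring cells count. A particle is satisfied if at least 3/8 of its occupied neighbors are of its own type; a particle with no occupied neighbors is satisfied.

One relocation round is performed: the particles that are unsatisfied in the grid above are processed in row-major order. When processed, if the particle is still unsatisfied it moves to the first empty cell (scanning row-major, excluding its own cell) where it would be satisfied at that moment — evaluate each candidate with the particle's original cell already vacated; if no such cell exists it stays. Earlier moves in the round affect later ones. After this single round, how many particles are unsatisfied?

0

Initially unsatisfied (in order): (0,2).
  (0,2) → (3,2).
Resulting grid:
B B _
_ B _
B B _
A A A
All satisfied now.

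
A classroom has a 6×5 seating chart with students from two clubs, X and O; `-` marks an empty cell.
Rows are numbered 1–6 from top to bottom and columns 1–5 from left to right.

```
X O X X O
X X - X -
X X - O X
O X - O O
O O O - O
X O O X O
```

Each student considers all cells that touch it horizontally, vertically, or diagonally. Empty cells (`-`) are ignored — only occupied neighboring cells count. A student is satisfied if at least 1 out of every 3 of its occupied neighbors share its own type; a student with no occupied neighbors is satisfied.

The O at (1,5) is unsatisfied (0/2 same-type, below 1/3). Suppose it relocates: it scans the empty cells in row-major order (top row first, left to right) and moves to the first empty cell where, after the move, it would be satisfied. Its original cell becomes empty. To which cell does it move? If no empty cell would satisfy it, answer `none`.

Vacating (1,5). Empty cells in order:
  (2,3): 2/7 same-type → still unsatisfied.
  (2,5): 1/4 same-type → still unsatisfied.
  (3,3): 2/6 same-type → satisfied — stop here.

(3,3)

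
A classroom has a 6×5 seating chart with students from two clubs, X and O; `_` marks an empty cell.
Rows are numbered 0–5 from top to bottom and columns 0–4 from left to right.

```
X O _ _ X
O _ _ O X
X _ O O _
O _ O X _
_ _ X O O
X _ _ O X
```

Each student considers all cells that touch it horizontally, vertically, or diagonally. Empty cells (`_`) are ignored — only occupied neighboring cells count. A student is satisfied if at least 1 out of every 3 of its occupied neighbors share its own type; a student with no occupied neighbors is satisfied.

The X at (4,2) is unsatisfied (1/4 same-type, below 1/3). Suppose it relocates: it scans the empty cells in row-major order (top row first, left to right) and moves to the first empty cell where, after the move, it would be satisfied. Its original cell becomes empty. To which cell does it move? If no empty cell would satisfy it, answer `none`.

(0,3)

Vacating (4,2). Empty cells in order:
  (0,2): 0/2 same-type → still unsatisfied.
  (0,3): 2/3 same-type → satisfied — stop here.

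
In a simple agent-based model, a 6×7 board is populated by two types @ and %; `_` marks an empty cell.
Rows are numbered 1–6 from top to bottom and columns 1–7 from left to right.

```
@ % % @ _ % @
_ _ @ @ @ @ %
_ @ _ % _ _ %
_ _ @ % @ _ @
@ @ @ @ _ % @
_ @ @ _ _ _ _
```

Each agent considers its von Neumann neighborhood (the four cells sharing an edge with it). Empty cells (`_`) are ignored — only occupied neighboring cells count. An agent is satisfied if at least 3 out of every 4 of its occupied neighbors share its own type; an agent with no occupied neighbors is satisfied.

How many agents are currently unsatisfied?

18

(1,1)@ 0/1 ✗
(1,2)% 1/2 ✗
(1,3)% 1/3 ✗
(1,4)@ 1/2 ✗
(1,6)% 0/2 ✗
(1,7)@ 0/2 ✗
(2,3)@ 1/2 ✗
(2,4)@ 3/4 ✓
(2,5)@ 2/2 ✓
(2,6)@ 1/3 ✗
(2,7)% 1/3 ✗
(3,2)@ 0/0 ✓
(3,4)% 1/2 ✗
(3,7)% 1/2 ✗
(4,3)@ 1/2 ✗
(4,4)% 1/4 ✗
(4,5)@ 0/1 ✗
(4,7)@ 1/2 ✗
(5,1)@ 1/1 ✓
(5,2)@ 3/3 ✓
(5,3)@ 4/4 ✓
(5,4)@ 1/2 ✗
(5,6)% 0/1 ✗
(5,7)@ 1/2 ✗
(6,2)@ 2/2 ✓
(6,3)@ 2/2 ✓
Unsatisfied: (1,1), (1,2), (1,3), (1,4), (1,6), (1,7), (2,3), (2,6), (2,7), (3,4), (3,7), (4,3), (4,4), (4,5), (4,7), (5,4), (5,6), (5,7) — 18 in total.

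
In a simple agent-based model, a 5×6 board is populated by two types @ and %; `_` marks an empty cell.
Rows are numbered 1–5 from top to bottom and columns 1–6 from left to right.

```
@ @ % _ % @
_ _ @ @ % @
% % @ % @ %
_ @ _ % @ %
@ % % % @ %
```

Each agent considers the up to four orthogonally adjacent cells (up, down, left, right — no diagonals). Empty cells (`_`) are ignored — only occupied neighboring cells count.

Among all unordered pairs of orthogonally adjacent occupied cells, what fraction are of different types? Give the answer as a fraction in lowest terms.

Scan each occupied cell's neighbors to the right and below so each pair is counted once.
Row 1: @(1,1)–@(1,2)= @(1,2)–%(1,3)≠ %(1,3)–@(2,3)≠ %(1,5)–@(1,6)≠ %(1,5)–%(2,5)= @(1,6)–@(2,6)=  → 3/6 unlike.
Row 2: @(2,3)–@(2,4)= @(2,3)–@(3,3)= @(2,4)–%(2,5)≠ @(2,4)–%(3,4)≠ %(2,5)–@(2,6)≠ %(2,5)–@(3,5)≠ @(2,6)–%(3,6)≠  → 5/7 unlike.
Row 3: %(3,1)–%(3,2)= %(3,2)–@(3,3)≠ %(3,2)–@(4,2)≠ @(3,3)–%(3,4)≠ %(3,4)–@(3,5)≠ %(3,4)–%(4,4)= @(3,5)–%(3,6)≠ @(3,5)–@(4,5)= %(3,6)–%(4,6)=  → 5/9 unlike.
Row 4: @(4,2)–%(5,2)≠ %(4,4)–@(4,5)≠ %(4,4)–%(5,4)= @(4,5)–%(4,6)≠ @(4,5)–@(5,5)= %(4,6)–%(5,6)=  → 3/6 unlike.
Row 5: @(5,1)–%(5,2)≠ %(5,2)–%(5,3)= %(5,3)–%(5,4)= %(5,4)–@(5,5)≠ @(5,5)–%(5,6)≠  → 3/5 unlike.
Total adjacent occupied pairs: 33; unlike-type pairs: 19.
19/33 is already in lowest terms.

19/33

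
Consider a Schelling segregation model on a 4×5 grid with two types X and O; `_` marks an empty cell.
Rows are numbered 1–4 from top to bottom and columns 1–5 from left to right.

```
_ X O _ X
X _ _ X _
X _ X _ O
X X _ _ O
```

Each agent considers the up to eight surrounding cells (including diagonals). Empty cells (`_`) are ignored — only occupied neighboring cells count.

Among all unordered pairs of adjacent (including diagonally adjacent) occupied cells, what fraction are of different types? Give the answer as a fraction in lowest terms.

1/4

Scan each occupied cell's neighbors to the right and below (and the two forward diagonals) so each pair is counted once.
Row 1: X(1,2)–O(1,3)≠ X(1,2)–X(2,1)= O(1,3)–X(2,4)≠ X(1,5)–X(2,4)=  → 2/4 unlike.
Row 2: X(2,1)–X(3,1)= X(2,4)–O(3,5)≠ X(2,4)–X(3,3)=  → 1/3 unlike.
Row 3: X(3,1)–X(4,1)= X(3,1)–X(4,2)= X(3,3)–X(4,2)= O(3,5)–O(4,5)=  → 0/4 unlike.
Row 4: X(4,1)–X(4,2)=  → 0/1 unlike.
Total adjacent occupied pairs: 12; unlike-type pairs: 3.
3/12 reduces to 1/4.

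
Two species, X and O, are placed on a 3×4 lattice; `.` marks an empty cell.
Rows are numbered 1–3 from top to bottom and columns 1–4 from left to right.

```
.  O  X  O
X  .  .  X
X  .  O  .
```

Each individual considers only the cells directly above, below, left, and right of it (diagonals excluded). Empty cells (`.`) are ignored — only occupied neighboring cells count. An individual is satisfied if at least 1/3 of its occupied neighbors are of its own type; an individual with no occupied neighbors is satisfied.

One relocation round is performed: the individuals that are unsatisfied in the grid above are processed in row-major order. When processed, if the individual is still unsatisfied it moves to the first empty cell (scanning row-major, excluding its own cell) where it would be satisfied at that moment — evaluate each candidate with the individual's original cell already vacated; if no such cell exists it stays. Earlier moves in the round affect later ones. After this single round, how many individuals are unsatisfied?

Initially unsatisfied (in order): (1,2), (1,3), (1,4), (2,4).
  (1,2) → (2,3).
  (1,3) → (1,1).
  (1,4) → (1,3).
  (2,4) → (1,2).
Resulting grid:
X X O .
X . O .
X . O .
All satisfied now.

0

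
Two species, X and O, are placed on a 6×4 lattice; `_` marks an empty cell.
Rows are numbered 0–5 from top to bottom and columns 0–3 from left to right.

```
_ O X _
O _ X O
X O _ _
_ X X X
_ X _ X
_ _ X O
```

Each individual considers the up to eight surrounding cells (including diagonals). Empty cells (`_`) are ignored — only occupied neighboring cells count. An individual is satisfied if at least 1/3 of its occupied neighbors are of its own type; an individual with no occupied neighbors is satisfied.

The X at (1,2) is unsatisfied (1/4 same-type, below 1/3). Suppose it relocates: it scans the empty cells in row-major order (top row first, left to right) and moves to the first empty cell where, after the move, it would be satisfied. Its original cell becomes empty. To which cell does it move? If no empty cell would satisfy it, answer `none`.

(0,3)

Vacating (1,2). Empty cells in order:
  (0,0): 0/2 same-type → still unsatisfied.
  (0,3): 1/2 same-type → satisfied — stop here.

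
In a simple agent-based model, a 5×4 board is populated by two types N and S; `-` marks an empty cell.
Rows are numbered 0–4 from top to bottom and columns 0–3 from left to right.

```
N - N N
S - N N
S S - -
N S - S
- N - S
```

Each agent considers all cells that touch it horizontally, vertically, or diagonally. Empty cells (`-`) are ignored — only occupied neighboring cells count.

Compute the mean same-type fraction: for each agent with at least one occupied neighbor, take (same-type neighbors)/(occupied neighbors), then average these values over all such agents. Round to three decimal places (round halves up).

Row 0: (0,0)N 0/1 · (0,2)N 3/3 · (0,3)N 3/3
Row 1: (1,0)S 2/3 · (1,2)N 3/4 · (1,3)N 3/3
Row 2: (2,0)S 3/4 · (2,1)S 3/5
Row 3: (3,0)N 1/4 · (3,1)S 2/4 · (3,3)S 1/1
Row 4: (4,1)N 1/2 · (4,3)S 1/1
Sum over 13 agents: 0/1 + 3/3 + 3/3 + 2/3 + 3/4 + 3/3 + 3/4 + 3/5 + 1/4 + 2/4 + 1/1 + 1/2 + 1/1 = 541/60; mean = 541/60 ÷ 13 = 541/780 = 0.693589… → 0.694.

0.694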